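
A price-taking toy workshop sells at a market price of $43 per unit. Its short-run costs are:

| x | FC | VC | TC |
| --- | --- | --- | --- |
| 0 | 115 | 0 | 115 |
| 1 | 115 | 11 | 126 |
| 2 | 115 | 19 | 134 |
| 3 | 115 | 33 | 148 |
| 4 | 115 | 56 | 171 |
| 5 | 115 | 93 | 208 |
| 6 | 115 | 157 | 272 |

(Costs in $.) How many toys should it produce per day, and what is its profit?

x = 5; profit = $7

Profit at each row (π = 43x − TC): x=0: -115; x=1: -83; x=2: -48; x=3: -19; x=4: 1; x=5: 7; x=6: -14.
Profit is maximized at x = 5. AVC there is 93/5 = $18.60 ≤ P, so producing beats shutting down (which would give -$115).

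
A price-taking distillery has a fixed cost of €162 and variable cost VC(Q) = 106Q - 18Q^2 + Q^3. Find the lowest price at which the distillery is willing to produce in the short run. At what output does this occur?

The shutdown price is the minimum of AVC. VC = 106Q - 18Q^2 + Q^3, so AVC = 106 - 18Q + Q^2.
At the minimum of AVC, MC = AVC. MC = 106 - 36Q + 3Q^2; setting MC = AVC gives 2Q^2 - 18Q = 0, so Q = 9. min AVC = 25.
The firm shuts down for any P below €25.

€25 per unit, at Q = 9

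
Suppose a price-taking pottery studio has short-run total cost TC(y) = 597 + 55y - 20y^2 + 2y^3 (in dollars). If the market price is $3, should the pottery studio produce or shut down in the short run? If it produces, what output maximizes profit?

Variable cost is VC = 55y - 20y^2 + 2y^3, so AVC = VC/y = 55 - 20y + 2y^2 and MC = dTC/dy = 55 - 40y + 6y^2.
The AVC parabola has its vertex at y = 20/4 = 5, where AVC = 55 - 20·5 + 2·5^2 = $5.
With P < min AVC ($3 < $5), every unit sold adds to the loss.
Best response: produce nothing and absorb the $597 fixed cost.

Shut down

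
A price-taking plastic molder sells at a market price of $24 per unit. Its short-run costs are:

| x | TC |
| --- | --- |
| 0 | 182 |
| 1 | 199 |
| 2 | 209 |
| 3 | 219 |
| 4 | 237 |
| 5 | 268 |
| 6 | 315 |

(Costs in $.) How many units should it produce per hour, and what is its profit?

Profit at each row (π = 24x − TC): x=0: -182; x=1: -175; x=2: -161; x=3: -147; x=4: -141; x=5: -148; x=6: -171.
Profit is maximized at x = 4. AVC there is 55/4 = $13.75 ≤ P, so producing beats shutting down (which would give -$182).

x = 4; profit = -$141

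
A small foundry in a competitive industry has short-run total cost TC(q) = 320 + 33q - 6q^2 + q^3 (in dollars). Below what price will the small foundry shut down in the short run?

Short-run supply begins at min AVC. From VC = 33q - 6q^2 + q^3, AVC = 33 - 6q + q^2.
dAVC/dq = -6 + 2q = 0 gives q = 3. min AVC = 33 - 6·3 + 3^2 = 24.
So the shutdown price is $24.

$24 per unit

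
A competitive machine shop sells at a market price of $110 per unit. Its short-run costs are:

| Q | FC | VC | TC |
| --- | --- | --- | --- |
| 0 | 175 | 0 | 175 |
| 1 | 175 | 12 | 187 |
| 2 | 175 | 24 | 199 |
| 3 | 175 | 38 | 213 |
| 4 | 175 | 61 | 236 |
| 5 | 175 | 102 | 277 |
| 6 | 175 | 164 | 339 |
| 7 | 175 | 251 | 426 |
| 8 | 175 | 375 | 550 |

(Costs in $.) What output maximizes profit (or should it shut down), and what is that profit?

Profit at each row (π = 110Q − TC): Q=0: -175; Q=1: -77; Q=2: 21; Q=3: 117; Q=4: 204; Q=5: 273; Q=6: 321; Q=7: 344; Q=8: 330.
Profit is maximized at Q = 7. AVC there is 251/7 = $35.86 ≤ P, so producing beats shutting down (which would give -$175).

Q = 7; profit = $344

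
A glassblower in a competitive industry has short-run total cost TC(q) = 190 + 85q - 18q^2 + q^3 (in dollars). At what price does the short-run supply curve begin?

$4 per unit

The firm shuts down when price falls below the minimum of average variable cost. AVC = VC/q = 85 - 18q + q^2.
At the minimum of AVC, MC = AVC. MC = 85 - 36q + 3q^2; setting MC = AVC gives 2q^2 - 18q = 0, so q = 9. min AVC = 4.
So the shutdown price is $4.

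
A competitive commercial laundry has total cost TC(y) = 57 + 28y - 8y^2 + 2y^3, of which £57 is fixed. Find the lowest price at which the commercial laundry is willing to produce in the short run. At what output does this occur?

£20 per unit, at y = 2

Short-run supply begins at min AVC. From VC = 28y - 8y^2 + 2y^3, AVC = 28 - 8y + 2y^2.
dAVC/dy = -8 + 4y = 0 gives y = 2. min AVC = 28 - 8·2 + 2·2^2 = 20.
The firm shuts down for any P below £20.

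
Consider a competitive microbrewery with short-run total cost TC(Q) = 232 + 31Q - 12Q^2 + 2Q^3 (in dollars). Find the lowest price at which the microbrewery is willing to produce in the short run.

$13 per unit

Short-run supply begins at min AVC. From VC = 31Q - 12Q^2 + 2Q^3, AVC = 31 - 12Q + 2Q^2.
At the minimum of AVC, MC = AVC. MC = 31 - 24Q + 6Q^2; setting MC = AVC gives 4Q^2 - 12Q = 0, so Q = 3. min AVC = 13.
So the shutdown price is $13.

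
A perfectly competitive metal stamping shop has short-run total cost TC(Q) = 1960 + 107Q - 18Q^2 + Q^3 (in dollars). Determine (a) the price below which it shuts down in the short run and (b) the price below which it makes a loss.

Shutdown price = min AVC. AVC = 107 - 18Q + Q^2, with vertex at Q = 9 and minimum $26.
ATC = 1960/Q + 107 - 18Q + Q^2. Setting dATC/dQ = −1960/Q^2 − 18 + 2Q = 0 gives Q = 14 (since 2·14^3 − 18·14^2 = 1960).
min ATC = 1960/14 + 107 − 18·14 + 14^2 = $191. That is the break-even price.
Between these two prices the firm operates at a loss; above $191 it earns a profit.

Shutdown price = $26; break-even price = $191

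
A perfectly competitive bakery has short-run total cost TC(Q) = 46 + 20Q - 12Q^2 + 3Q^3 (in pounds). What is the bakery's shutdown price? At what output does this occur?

The shutdown price is the minimum of AVC. VC = 20Q - 12Q^2 + 3Q^3, so AVC = 20 - 12Q + 3Q^2.
At the minimum of AVC, MC = AVC. MC = 20 - 24Q + 9Q^2; setting MC = AVC gives 6Q^2 - 12Q = 0, so Q = 2. min AVC = 8.
The firm shuts down for any P below £8.

£8 per unit, at Q = 2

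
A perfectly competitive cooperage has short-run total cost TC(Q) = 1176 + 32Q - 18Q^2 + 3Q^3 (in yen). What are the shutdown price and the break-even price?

Shutdown price = ¥5; break-even price = ¥221

Shutdown price = min AVC. AVC = 32 - 18Q + 3Q^2, with vertex at Q = 3 and minimum ¥5.
ATC = 1176/Q + 32 - 18Q + 3Q^2. Setting dATC/dQ = −1176/Q^2 − 18 + 6Q = 0 gives Q = 7 (since 6·7^3 − 18·7^2 = 1176).
min ATC = 1176/7 + 32 − 18·7 + 3·7^2 = ¥221. That is the break-even price.
Between these two prices the firm operates at a loss; above ¥221 it earns a profit.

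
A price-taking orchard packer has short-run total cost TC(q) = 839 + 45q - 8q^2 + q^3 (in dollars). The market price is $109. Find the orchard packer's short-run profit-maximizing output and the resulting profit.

AVC = 45 - 8q + q^2 has its minimum $29 at q = 4; price $109 clears that bar, so the firm operates.
MC = 45 - 16q + 3q^2. Setting P = MC and taking the root on the rising branch gives q* = 8.
TR = 109·8 = 872. TC = 839 + 360 = 1199. Profit = 872 − 1199 = -$327.
That loss of $327 beats the $839 the firm would lose by shutting down; producing recovers $512 of fixed cost.

Profit = -$327 at q = 8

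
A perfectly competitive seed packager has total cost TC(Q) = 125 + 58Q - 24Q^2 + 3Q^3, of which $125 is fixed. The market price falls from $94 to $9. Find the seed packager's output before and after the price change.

MC = 58 - 48Q + 9Q^2; the shutdown threshold is min AVC = $10 (at Q = 4).
With P = $94 above the shutdown price, P = MC gives Q = 6.
At P = $9 < min AVC = $10, price no longer covers variable cost at any output, so the firm shuts down: Q = 0.

Output falls from 6 to 0 (the firm shuts down)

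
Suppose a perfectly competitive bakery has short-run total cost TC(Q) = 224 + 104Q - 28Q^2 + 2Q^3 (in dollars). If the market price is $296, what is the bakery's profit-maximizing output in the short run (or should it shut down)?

Produce at Q = 12

Variable cost is VC = 104Q - 28Q^2 + 2Q^3, so AVC = VC/Q = 104 - 28Q + 2Q^2 and MC = dTC/dQ = 104 - 56Q + 6Q^2.
The AVC parabola has its vertex at Q = 28/4 = 7, where AVC = 104 - 28·7 + 2·7^2 = $6.
Because $296 ≥ $6, revenue can cover variable cost; the firm operates.
P = MC gives -192 - 56Q + 6Q^2 = 0, with roots -8/3 and 12. Take the larger (rising MC): Q* = 12.
Check: AVC at Q = 12 is $56 ≤ P, so revenue covers variable cost.
Profit = P·Q − TC = 296·12 − 896 = $2656.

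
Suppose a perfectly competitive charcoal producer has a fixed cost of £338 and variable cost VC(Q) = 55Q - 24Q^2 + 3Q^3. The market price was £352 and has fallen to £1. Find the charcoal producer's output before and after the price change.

AVC = 55 - 24Q + 3Q^2, minimized at Q = 4 where min AVC = £7. MC = 55 - 48Q + 9Q^2.
At P = £352 ≥ min AVC, set P = MC on the rising branch: Q = 9.
At P = £1 < min AVC = £7, price no longer covers variable cost at any output, so the firm shuts down: Q = 0.

Output falls from 9 to 0 (the firm shuts down)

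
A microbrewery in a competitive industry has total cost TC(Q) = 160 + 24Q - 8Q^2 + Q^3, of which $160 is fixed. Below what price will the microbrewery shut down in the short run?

$8 per unit

The firm shuts down when price falls below the minimum of average variable cost. AVC = VC/Q = 24 - 8Q + Q^2.
At the minimum of AVC, MC = AVC. MC = 24 - 16Q + 3Q^2; setting MC = AVC gives 2Q^2 - 8Q = 0, so Q = 4. min AVC = 8.
For P < $8 the firm produces nothing.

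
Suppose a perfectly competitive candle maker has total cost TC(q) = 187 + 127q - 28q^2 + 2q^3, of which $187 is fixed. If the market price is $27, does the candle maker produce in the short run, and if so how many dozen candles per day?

Strip out fixed cost: VC = 127q - 28q^2 + 2q^3. Then AVC = 127 - 28q + 2q^2 and MC = 127 - 56q + 6q^2.
The AVC parabola has its vertex at q = 28/4 = 7, where AVC = 127 - 28·7 + 2·7^2 = $29.
With P < min AVC ($27 < $29), every unit sold adds to the loss.
The firm minimizes its loss by shutting down and losing only its fixed cost of $187.

Shut down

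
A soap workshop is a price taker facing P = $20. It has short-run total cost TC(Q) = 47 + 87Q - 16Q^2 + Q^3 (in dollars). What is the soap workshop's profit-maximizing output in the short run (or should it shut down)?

Shut down

From TC, MC = TC'(Q) = 87 - 32Q + 3Q^2 and AVC = VC/Q = 87 - 16Q + Q^2.
The AVC parabola has its vertex at Q = 16/2 = 8, where AVC = 87 - 16·8 + 8^2 = $23.
Since P = $20 < min AVC = $23, price fails to cover variable cost at any output.
Best response: produce nothing and absorb the $47 fixed cost.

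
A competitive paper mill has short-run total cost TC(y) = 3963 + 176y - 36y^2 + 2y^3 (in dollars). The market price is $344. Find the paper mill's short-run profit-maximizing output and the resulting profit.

AVC = 176 - 36y + 2y^2; min AVC = $14 at y = 9. Since P = $344 ≥ min AVC, the firm produces.
MC = 176 - 72y + 6y^2. Setting P = MC and taking the root on the rising branch gives y* = 14.
TR = 344·14 = 4816. TC = 3963 + 896 = 4859. Profit = 4816 − 4859 = -$43.
By producing, the firm covers all variable cost plus $3920 of fixed cost; shutting down would lose the full $3963.

Profit = -$43 at y = 14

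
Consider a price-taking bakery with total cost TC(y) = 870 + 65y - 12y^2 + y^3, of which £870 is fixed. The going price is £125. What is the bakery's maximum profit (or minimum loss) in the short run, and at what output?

AVC = 65 - 12y + y^2 has its minimum £29 at y = 6; price £125 clears that bar, so the firm operates.
With MC = 65 - 24y + 3y^2, P = MC on the upward-sloping part at y* = 10.
TR = 125·10 = 1250. TC = 870 + 450 = 1320. Profit = 1250 − 1320 = -£70.
That loss of £70 beats the £870 the firm would lose by shutting down; producing recovers £800 of fixed cost.

Profit = -£70 at y = 10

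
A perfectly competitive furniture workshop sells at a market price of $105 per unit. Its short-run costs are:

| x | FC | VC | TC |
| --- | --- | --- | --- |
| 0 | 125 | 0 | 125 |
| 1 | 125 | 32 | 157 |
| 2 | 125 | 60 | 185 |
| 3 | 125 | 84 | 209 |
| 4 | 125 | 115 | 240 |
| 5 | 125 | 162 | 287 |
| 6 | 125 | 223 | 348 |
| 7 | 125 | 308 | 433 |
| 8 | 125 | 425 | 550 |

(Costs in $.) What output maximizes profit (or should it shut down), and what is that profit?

Profit at each row (π = 105x − TC): x=0: -125; x=1: -52; x=2: 25; x=3: 106; x=4: 180; x=5: 238; x=6: 282; x=7: 302; x=8: 290.
Profit is maximized at x = 7. AVC there is 308/7 = $44 ≤ P, so producing beats shutting down (which would give -$125).

x = 7; profit = $302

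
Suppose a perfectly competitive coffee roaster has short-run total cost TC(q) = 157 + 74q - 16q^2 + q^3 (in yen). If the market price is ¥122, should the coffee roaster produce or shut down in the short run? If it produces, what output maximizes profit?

Produce at q = 12

Strip out fixed cost: VC = 74q - 16q^2 + q^3. Then AVC = 74 - 16q + q^2 and MC = 74 - 32q + 3q^2.
The AVC parabola has its vertex at q = 16/2 = 8, where AVC = 74 - 16·8 + 8^2 = ¥10.
Because ¥122 ≥ ¥10, revenue can cover variable cost; the firm operates.
P = MC gives -48 - 32q + 3q^2 = 0, with roots -4/3 and 12. Take the larger (rising MC): q* = 12.
Check: AVC at q = 12 is ¥26 ≤ P, so revenue covers variable cost.
Profit = P·q − TC = 122·12 − 469 = ¥995.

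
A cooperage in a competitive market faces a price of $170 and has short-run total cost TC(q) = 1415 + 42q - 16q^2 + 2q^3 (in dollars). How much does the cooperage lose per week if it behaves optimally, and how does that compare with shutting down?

AVC = 42 - 16q + 2q^2; min AVC = $10 at q = 4. Since P = $170 ≥ min AVC, the firm produces.
With MC = 42 - 32q + 6q^2, P = MC on the upward-sloping part at q* = 8.
TR = 170·8 = 1360. TC = 1415 + 336 = 1751. Profit = 1360 − 1751 = -$391.
That loss of $391 beats the $1415 the firm would lose by shutting down; producing recovers $1024 of fixed cost.

Profit = -$391 at q = 8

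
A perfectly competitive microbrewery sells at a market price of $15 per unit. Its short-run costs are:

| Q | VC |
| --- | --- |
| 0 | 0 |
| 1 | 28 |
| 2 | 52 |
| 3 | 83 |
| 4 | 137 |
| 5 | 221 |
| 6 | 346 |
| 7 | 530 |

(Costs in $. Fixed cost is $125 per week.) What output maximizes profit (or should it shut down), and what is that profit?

Profit at each row (π = 15Q − TC): Q=0: -125; Q=1: -138; Q=2: -147; Q=3: -163; Q=4: -202; Q=5: -271; Q=6: -381; Q=7: -550.
Profit is highest at Q = 0. Equivalently, the lowest AVC in the table is 52/2 ≈ $26 at Q = 2, and P = $15 falls below it — price never covers variable cost, so the firm shuts down and loses only its fixed cost.

Q = 0 (shut down); profit = -$125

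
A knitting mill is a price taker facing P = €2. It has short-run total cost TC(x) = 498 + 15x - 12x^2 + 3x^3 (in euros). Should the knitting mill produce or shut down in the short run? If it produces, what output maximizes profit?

Variable cost is VC = 15x - 12x^2 + 3x^3, so AVC = VC/x = 15 - 12x + 3x^2 and MC = dTC/dx = 15 - 24x + 9x^2.
AVC hits its minimum where MC = AVC, at x = 2, giving min AVC = 15 - 12·2 + 3·2^2 = €3.
P = €2 lies below min AVC = €3; no output level covers variable cost.
Best response: produce nothing and absorb the €498 fixed cost.

Shut down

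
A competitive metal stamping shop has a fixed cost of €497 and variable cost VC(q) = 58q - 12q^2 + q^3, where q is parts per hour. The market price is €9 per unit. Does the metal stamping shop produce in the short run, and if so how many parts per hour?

Shut down

From TC, MC = TC'(q) = 58 - 24q + 3q^2 and AVC = VC/q = 58 - 12q + q^2.
AVC is minimized where dAVC/dq = -12 + 2q = 0, at q = 6; min AVC = 58 - 12·6 + 6^2 = €22.
With P < min AVC (€9 < €22), every unit sold adds to the loss.
The firm minimizes its loss by shutting down and losing only its fixed cost of €497.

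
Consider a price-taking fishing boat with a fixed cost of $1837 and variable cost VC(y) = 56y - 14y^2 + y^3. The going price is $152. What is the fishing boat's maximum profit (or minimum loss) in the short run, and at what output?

AVC = 56 - 14y + y^2; min AVC = $7 at y = 7. Since P = $152 ≥ min AVC, the firm produces.
MC = 56 - 28y + 3y^2. Setting P = MC and taking the root on the rising branch gives y* = 12.
TR = 152·12 = 1824. TC = 1837 + 384 = 2221. Profit = 1824 − 2221 = -$397.
Shutting down would mean losing the fixed cost of $1837, so operating at a loss of $397 is better by $1440.

Profit = -$397 at y = 12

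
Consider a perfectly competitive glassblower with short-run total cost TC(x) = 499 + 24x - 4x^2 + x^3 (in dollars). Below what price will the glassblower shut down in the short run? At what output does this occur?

$20 per unit, at x = 2

Short-run supply begins at min AVC. From VC = 24x - 4x^2 + x^3, AVC = 24 - 4x + x^2.
dAVC/dx = -4 + 2x = 0 gives x = 2. min AVC = 24 - 4·2 + 2^2 = 20.
For P < $20 the firm produces nothing.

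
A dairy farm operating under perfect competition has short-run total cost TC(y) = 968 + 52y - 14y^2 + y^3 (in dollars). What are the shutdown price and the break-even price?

Shutdown price = $3; break-even price = $107

AVC = 52 - 14y + y^2; minimized at y = 7, giving min AVC = $3. That is the shutdown price.
ATC = 968/y + 52 - 14y + y^2. Setting dATC/dy = −968/y^2 − 14 + 2y = 0 gives y = 11 (since 2·11^3 − 14·11^2 = 968).
min ATC = 968/11 + 52 − 14·11 + 11^2 = $107. That is the break-even price.
Between these two prices the firm operates at a loss; above $107 it earns a profit.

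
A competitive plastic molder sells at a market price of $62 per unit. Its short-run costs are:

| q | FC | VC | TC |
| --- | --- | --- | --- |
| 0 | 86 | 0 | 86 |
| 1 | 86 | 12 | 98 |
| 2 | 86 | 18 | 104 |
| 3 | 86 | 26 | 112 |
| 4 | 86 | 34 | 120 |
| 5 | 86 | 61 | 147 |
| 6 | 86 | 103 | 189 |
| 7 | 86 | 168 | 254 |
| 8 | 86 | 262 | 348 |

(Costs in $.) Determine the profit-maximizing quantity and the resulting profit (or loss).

q = 6; profit = $183

Tabulate TR − TC: q=0: -86; q=1: -36; q=2: 20; q=3: 74; q=4: 128; q=5: 163; q=6: 183; q=7: 180; q=8: 148.
Profit is maximized at q = 6. AVC there is 103/6 = $17.17 ≤ P, so producing beats shutting down (which would give -$86).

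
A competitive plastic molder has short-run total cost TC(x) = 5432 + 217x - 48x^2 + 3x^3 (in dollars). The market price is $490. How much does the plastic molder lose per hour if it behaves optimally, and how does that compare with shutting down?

Profit = -$362 at x = 13

AVC = 217 - 48x + 3x^2 has its minimum $25 at x = 8; price $490 clears that bar, so the firm operates.
MC = 217 - 96x + 9x^2. Setting P = MC and taking the root on the rising branch gives x* = 13.
TR = 490·13 = 6370. TC = 5432 + 1300 = 6732. Profit = 6370 − 6732 = -$362.
Shutting down would mean losing the fixed cost of $5432, so operating at a loss of $362 is better by $5070.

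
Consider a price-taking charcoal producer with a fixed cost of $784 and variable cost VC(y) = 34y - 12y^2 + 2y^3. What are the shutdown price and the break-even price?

Shutdown price = min AVC. AVC = 34 - 12y + 2y^2, with vertex at y = 3 and minimum $16.
ATC = 784/y + 34 - 12y + 2y^2. Setting dATC/dy = −784/y^2 − 12 + 4y = 0 gives y = 7 (since 4·7^3 − 12·7^2 = 784).
min ATC = 784/7 + 34 − 12·7 + 2·7^2 = $160. That is the break-even price.
For $16 ≤ P < $160 the firm produces at a loss; below $16 it shuts down.

Shutdown price = $16; break-even price = $160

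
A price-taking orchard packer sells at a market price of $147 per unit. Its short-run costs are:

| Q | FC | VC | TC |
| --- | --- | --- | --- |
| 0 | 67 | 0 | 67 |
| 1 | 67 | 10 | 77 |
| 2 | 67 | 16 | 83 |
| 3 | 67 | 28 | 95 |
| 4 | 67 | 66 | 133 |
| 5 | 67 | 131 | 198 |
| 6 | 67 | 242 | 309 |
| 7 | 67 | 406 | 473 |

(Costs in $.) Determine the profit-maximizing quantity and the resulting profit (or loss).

Q = 6; profit = $573

Tabulate TR − TC: Q=0: -67; Q=1: 70; Q=2: 211; Q=3: 346; Q=4: 455; Q=5: 537; Q=6: 573; Q=7: 556.
Profit is maximized at Q = 6. AVC there is 242/6 = $40.33 ≤ P, so producing beats shutting down (which would give -$67).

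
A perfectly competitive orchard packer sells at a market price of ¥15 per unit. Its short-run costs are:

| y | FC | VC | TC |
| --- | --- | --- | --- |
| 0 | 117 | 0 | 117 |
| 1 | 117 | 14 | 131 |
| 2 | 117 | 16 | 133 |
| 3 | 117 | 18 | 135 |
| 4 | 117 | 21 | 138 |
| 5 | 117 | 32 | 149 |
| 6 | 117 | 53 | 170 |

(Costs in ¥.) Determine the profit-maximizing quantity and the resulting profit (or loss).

y = 5; profit = -¥74

Tabulate TR − TC: y=0: -117; y=1: -116; y=2: -103; y=3: -90; y=4: -78; y=5: -74; y=6: -80.
Profit is maximized at y = 5. AVC there is 32/5 = ¥6.40 ≤ P, so producing beats shutting down (which would give -¥117).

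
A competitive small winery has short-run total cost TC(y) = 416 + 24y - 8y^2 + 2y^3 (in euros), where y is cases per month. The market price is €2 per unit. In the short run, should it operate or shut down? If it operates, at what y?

Shut down

From TC, MC = TC'(y) = 24 - 16y + 6y^2 and AVC = VC/y = 24 - 8y + 2y^2.
The AVC parabola has its vertex at y = 8/4 = 2, where AVC = 24 - 8·2 + 2·2^2 = €16.
P = €2 lies below min AVC = €16; no output level covers variable cost.
Shutting down limits the loss to fixed cost, €416.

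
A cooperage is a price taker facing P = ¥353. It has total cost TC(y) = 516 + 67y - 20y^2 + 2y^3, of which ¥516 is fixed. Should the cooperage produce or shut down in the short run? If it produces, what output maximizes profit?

Produce at y = 11

Variable cost is VC = 67y - 20y^2 + 2y^3, so AVC = VC/y = 67 - 20y + 2y^2 and MC = dTC/dy = 67 - 40y + 6y^2.
The AVC parabola has its vertex at y = 20/4 = 5, where AVC = 67 - 20·5 + 2·5^2 = ¥17.
Since P = ¥353 ≥ min AVC = ¥17, price covers variable cost and the firm should produce.
Set P = MC: 353 = 67 - 40y + 6y^2 → -286 - 40y + 6y^2 = 0. The roots are y = -13/3 and y = 11; the profit-maximizing output is on the rising part of MC, so y* = 11.
Check: AVC at y = 11 is ¥89 ≤ P, so revenue covers variable cost.
Profit = P·y − TC = 353·11 − 1495 = ¥2388.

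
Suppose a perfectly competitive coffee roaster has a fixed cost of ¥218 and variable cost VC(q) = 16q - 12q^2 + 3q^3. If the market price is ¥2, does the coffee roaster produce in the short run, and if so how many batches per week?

From TC, MC = TC'(q) = 16 - 24q + 9q^2 and AVC = VC/q = 16 - 12q + 3q^2.
AVC is minimized where dAVC/dq = -12 + 6q = 0, at q = 2; min AVC = 16 - 12·2 + 3·2^2 = ¥4.
P = ¥2 lies below min AVC = ¥4; no output level covers variable cost.
Shutting down limits the loss to fixed cost, ¥218.

Shut down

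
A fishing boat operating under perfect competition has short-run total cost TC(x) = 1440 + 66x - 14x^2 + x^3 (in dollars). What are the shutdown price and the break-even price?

AVC = 66 - 14x + x^2; minimized at x = 7, giving min AVC = $17. That is the shutdown price.
ATC = 1440/x + 66 - 14x + x^2. Setting dATC/dx = −1440/x^2 − 14 + 2x = 0 gives x = 12 (since 2·12^3 − 14·12^2 = 1440).
min ATC = 1440/12 + 66 − 14·12 + 12^2 = $162. That is the break-even price.
For $17 ≤ P < $162 the firm produces at a loss; below $17 it shuts down.

Shutdown price = $17; break-even price = $162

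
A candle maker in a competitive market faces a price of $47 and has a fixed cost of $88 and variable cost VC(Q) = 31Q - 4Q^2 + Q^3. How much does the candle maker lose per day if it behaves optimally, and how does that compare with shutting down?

Profit = -$24 at Q = 4

AVC = 31 - 4Q + Q^2 has its minimum $27 at Q = 2; price $47 clears that bar, so the firm operates.
With MC = 31 - 8Q + 3Q^2, P = MC on the upward-sloping part at Q* = 4.
TR = 47·4 = 188. TC = 88 + 124 = 212. Profit = 188 − 212 = -$24.
Shutting down would mean losing the fixed cost of $88, so operating at a loss of $24 is better by $64.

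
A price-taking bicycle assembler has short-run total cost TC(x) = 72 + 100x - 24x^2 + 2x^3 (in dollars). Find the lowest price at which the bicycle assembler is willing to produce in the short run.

$28 per unit

The shutdown price is the minimum of AVC. VC = 100x - 24x^2 + 2x^3, so AVC = 100 - 24x + 2x^2.
dAVC/dx = -24 + 4x = 0 gives x = 6. min AVC = 100 - 24·6 + 2·6^2 = 28.
The firm shuts down for any P below $28.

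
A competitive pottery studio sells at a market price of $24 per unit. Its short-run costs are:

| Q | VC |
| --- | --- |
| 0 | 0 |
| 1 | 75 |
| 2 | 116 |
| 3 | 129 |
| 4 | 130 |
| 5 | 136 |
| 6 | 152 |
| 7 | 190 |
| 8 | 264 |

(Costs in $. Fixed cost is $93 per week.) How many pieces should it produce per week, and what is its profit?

Q = 0 (shut down); profit = -$93

Profit at each row (π = 24Q − TC): Q=0: -93; Q=1: -144; Q=2: -161; Q=3: -150; Q=4: -127; Q=5: -109; Q=6: -101; Q=7: -115; Q=8: -165.
Profit is highest at Q = 0. Equivalently, the lowest AVC in the table is 152/6 ≈ $25.33 at Q = 6, and P = $24 falls below it — price never covers variable cost, so the firm shuts down and loses only its fixed cost.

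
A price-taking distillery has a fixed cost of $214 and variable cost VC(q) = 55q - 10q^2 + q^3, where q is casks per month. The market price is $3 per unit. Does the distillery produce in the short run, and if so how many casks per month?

Shut down

From TC, MC = TC'(q) = 55 - 20q + 3q^2 and AVC = VC/q = 55 - 10q + q^2.
AVC hits its minimum where MC = AVC, at q = 5, giving min AVC = 55 - 10·5 + 5^2 = $30.
With P < min AVC ($3 < $30), every unit sold adds to the loss.
Shutting down limits the loss to fixed cost, $214.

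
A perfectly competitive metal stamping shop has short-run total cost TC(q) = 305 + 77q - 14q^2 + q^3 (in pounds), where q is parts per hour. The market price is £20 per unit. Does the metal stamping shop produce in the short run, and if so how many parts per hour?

Shut down

From TC, MC = TC'(q) = 77 - 28q + 3q^2 and AVC = VC/q = 77 - 14q + q^2.
AVC hits its minimum where MC = AVC, at q = 7, giving min AVC = 77 - 14·7 + 7^2 = £28.
With P < min AVC (£20 < £28), every unit sold adds to the loss.
The firm minimizes its loss by shutting down and losing only its fixed cost of £305.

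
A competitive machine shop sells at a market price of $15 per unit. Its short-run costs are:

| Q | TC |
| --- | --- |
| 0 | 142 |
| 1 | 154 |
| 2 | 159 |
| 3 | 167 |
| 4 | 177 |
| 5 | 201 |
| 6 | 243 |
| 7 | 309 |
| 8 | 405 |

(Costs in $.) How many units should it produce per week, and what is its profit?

Q = 4; profit = -$117

Tabulate TR − TC: Q=0: -142; Q=1: -139; Q=2: -129; Q=3: -122; Q=4: -117; Q=5: -126; Q=6: -153; Q=7: -204; Q=8: -285.
Profit is maximized at Q = 4. AVC there is 35/4 = $8.75 ≤ P, so producing beats shutting down (which would give -$142).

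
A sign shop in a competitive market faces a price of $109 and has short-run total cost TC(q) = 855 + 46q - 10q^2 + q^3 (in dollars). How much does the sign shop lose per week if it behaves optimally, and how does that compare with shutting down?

Profit = -$207 at q = 9

AVC = 46 - 10q + q^2 has its minimum $21 at q = 5; price $109 clears that bar, so the firm operates.
MC = 46 - 20q + 3q^2. Setting P = MC and taking the root on the rising branch gives q* = 9.
TR = 109·9 = 981. TC = 855 + 333 = 1188. Profit = 981 − 1188 = -$207.
That loss of $207 beats the $855 the firm would lose by shutting down; producing recovers $648 of fixed cost.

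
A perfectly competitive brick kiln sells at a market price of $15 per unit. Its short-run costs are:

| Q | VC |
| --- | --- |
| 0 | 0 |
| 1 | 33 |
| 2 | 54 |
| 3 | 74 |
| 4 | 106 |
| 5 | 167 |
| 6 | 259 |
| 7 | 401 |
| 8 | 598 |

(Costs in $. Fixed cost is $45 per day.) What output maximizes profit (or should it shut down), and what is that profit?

Compute π = P·Q − TC at each output: Q=0: -45; Q=1: -63; Q=2: -69; Q=3: -74; Q=4: -91; Q=5: -137; Q=6: -214; Q=7: -341; Q=8: -523.
Profit is highest at Q = 0. Equivalently, the lowest AVC in the table is 74/3 ≈ $24.67 at Q = 3, and P = $15 falls below it — price never covers variable cost, so the firm shuts down and loses only its fixed cost.

Q = 0 (shut down); profit = -$45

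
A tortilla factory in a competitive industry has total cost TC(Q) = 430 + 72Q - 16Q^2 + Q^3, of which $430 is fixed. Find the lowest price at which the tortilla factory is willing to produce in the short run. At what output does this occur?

$8 per unit, at Q = 8

The shutdown price is the minimum of AVC. VC = 72Q - 16Q^2 + Q^3, so AVC = 72 - 16Q + Q^2.
At the minimum of AVC, MC = AVC. MC = 72 - 32Q + 3Q^2; setting MC = AVC gives 2Q^2 - 16Q = 0, so Q = 8. min AVC = 8.
So the shutdown price is $8.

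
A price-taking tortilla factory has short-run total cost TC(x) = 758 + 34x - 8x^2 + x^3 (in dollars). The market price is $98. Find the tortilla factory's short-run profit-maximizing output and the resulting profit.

Profit = -$246 at x = 8

AVC = 34 - 8x + x^2; min AVC = $18 at x = 4. Since P = $98 ≥ min AVC, the firm produces.
MC = 34 - 16x + 3x^2. Setting P = MC and taking the root on the rising branch gives x* = 8.
TR = 98·8 = 784. TC = 758 + 272 = 1030. Profit = 784 − 1030 = -$246.
That loss of $246 beats the $758 the firm would lose by shutting down; producing recovers $512 of fixed cost.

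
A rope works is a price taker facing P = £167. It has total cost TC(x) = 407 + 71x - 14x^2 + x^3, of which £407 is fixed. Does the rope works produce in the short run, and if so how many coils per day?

Produce at x = 12

From TC, MC = TC'(x) = 71 - 28x + 3x^2 and AVC = VC/x = 71 - 14x + x^2.
The AVC parabola has its vertex at x = 14/2 = 7, where AVC = 71 - 14·7 + 7^2 = £22.
Since P = £167 ≥ min AVC = £22, price covers variable cost and the firm should produce.
P = MC gives -96 - 28x + 3x^2 = 0, with roots -8/3 and 12. Take the larger (rising MC): x* = 12.
Check: AVC at x = 12 is £47 ≤ P, so revenue covers variable cost.
Profit = P·x − TC = 167·12 − 971 = £1033.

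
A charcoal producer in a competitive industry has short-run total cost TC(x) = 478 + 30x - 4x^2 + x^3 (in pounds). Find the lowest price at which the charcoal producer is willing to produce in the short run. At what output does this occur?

Short-run supply begins at min AVC. From VC = 30x - 4x^2 + x^3, AVC = 30 - 4x + x^2.
dAVC/dx = -4 + 2x = 0 gives x = 2. min AVC = 30 - 4·2 + 2^2 = 26.
So the shutdown price is £26.

£26 per unit, at x = 2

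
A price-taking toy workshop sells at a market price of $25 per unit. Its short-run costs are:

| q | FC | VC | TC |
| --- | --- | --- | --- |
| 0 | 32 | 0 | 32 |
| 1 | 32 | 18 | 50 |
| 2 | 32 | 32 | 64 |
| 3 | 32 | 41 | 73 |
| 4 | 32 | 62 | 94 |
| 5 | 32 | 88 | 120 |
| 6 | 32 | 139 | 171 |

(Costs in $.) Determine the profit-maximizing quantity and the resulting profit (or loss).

Profit at each row (π = 25q − TC): q=0: -32; q=1: -25; q=2: -14; q=3: 2; q=4: 6; q=5: 5; q=6: -21.
Profit is maximized at q = 4. AVC there is 62/4 = $15.50 ≤ P, so producing beats shutting down (which would give -$32).

q = 4; profit = $6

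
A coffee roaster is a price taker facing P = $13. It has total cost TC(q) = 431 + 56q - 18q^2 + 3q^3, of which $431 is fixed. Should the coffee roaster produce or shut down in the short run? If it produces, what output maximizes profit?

Shut down

From TC, MC = TC'(q) = 56 - 36q + 9q^2 and AVC = VC/q = 56 - 18q + 3q^2.
AVC is minimized where dAVC/dq = -18 + 6q = 0, at q = 3; min AVC = 56 - 18·3 + 3·3^2 = $29.
With P < min AVC ($13 < $29), every unit sold adds to the loss.
The firm minimizes its loss by shutting down and losing only its fixed cost of $431.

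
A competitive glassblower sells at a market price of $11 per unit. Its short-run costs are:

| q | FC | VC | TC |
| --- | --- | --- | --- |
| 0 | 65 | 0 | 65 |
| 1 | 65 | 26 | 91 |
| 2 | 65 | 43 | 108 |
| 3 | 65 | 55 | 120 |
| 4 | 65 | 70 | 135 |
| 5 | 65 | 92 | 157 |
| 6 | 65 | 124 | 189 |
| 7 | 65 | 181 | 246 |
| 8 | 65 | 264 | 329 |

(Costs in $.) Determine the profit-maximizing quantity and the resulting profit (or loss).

Profit at each row (π = 11q − TC): q=0: -65; q=1: -80; q=2: -86; q=3: -87; q=4: -91; q=5: -102; q=6: -123; q=7: -169; q=8: -241.
Profit is highest at q = 0. Equivalently, the lowest AVC in the table is 70/4 ≈ $17.50 at q = 4, and P = $11 falls below it — price never covers variable cost, so the firm shuts down and loses only its fixed cost.

q = 0 (shut down); profit = -$65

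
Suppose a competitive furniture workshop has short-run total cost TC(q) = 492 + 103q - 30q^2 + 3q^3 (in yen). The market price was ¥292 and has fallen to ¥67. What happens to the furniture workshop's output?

Output falls from 9 to 6

AVC = 103 - 30q + 3q^2, minimized at q = 5 where min AVC = ¥28. MC = 103 - 60q + 9q^2.
At P = ¥292 ≥ min AVC, set P = MC on the rising branch: q = 9.
At P = ¥67 ≥ min AVC, set P = MC: q = 6. The firm stays open but cuts output.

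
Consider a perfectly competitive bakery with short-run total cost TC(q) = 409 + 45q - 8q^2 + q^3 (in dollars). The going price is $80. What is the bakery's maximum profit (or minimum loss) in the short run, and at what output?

AVC = 45 - 8q + q^2; min AVC = $29 at q = 4. Since P = $80 ≥ min AVC, the firm produces.
With MC = 45 - 16q + 3q^2, P = MC on the upward-sloping part at q* = 7.
TR = 80·7 = 560. TC = 409 + 266 = 675. Profit = 560 − 675 = -$115.
By producing, the firm covers all variable cost plus $294 of fixed cost; shutting down would lose the full $409.

Profit = -$115 at q = 7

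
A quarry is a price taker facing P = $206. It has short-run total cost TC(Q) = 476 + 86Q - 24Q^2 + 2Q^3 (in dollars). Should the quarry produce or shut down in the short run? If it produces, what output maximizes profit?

Variable cost is VC = 86Q - 24Q^2 + 2Q^3, so AVC = VC/Q = 86 - 24Q + 2Q^2 and MC = dTC/dQ = 86 - 48Q + 6Q^2.
AVC hits its minimum where MC = AVC, at Q = 6, giving min AVC = 86 - 24·6 + 2·6^2 = $14.
Since P = $206 ≥ min AVC = $14, price covers variable cost and the firm should produce.
P = MC gives -120 - 48Q + 6Q^2 = 0, with roots -2 and 10. Take the larger (rising MC): Q* = 10.
Check: AVC at Q = 10 is $46 ≤ P, so revenue covers variable cost.
Profit = P·Q − TC = 206·10 − 936 = $1124.

Produce at Q = 10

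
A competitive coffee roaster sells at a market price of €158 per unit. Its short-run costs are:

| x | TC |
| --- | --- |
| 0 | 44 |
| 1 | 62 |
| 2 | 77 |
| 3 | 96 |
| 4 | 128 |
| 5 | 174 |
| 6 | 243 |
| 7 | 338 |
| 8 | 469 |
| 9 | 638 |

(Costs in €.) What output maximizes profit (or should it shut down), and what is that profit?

Tabulate TR − TC: x=0: -44; x=1: 96; x=2: 239; x=3: 378; x=4: 504; x=5: 616; x=6: 705; x=7: 768; x=8: 795; x=9: 784.
Profit is maximized at x = 8. AVC there is 425/8 = €53.12 ≤ P, so producing beats shutting down (which would give -€44).

x = 8; profit = €795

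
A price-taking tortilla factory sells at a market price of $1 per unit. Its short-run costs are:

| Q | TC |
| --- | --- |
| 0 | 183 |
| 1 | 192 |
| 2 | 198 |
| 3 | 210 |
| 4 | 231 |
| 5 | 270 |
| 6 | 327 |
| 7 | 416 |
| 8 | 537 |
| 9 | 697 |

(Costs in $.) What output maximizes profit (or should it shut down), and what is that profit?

Profit at each row (π = 1Q − TC): Q=0: -183; Q=1: -191; Q=2: -196; Q=3: -207; Q=4: -227; Q=5: -265; Q=6: -321; Q=7: -409; Q=8: -529; Q=9: -688.
Profit is highest at Q = 0. Equivalently, the lowest AVC in the table is 15/2 ≈ $7.50 at Q = 2, and P = $1 falls below it — price never covers variable cost, so the firm shuts down and loses only its fixed cost.

Q = 0 (shut down); profit = -$183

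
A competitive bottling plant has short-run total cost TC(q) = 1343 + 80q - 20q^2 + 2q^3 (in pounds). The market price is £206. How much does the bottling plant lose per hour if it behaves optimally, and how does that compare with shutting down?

Profit = -£47 at q = 9

AVC = 80 - 20q + 2q^2; min AVC = £30 at q = 5. Since P = £206 ≥ min AVC, the firm produces.
With MC = 80 - 40q + 6q^2, P = MC on the upward-sloping part at q* = 9.
TR = 206·9 = 1854. TC = 1343 + 558 = 1901. Profit = 1854 − 1901 = -£47.
Shutting down would mean losing the fixed cost of £1343, so operating at a loss of £47 is better by £1296.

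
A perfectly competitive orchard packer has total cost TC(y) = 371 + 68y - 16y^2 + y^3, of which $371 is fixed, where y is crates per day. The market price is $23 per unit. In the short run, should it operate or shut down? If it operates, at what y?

Variable cost is VC = 68y - 16y^2 + y^3, so AVC = VC/y = 68 - 16y + y^2 and MC = dTC/dy = 68 - 32y + 3y^2.
AVC is minimized where dAVC/dy = -16 + 2y = 0, at y = 8; min AVC = 68 - 16·8 + 8^2 = $4.
Because $23 ≥ $4, revenue can cover variable cost; the firm operates.
Set P = MC: 23 = 68 - 32y + 3y^2 → 45 - 32y + 3y^2 = 0. The roots are y = 5/3 and y = 9; the profit-maximizing output is on the rising part of MC, so y* = 9.
Check: AVC at y = 9 is $5 ≤ P, so revenue covers variable cost.
Profit = P·y − TC = 23·9 − 416 = -$209, a loss, but smaller than the $371 fixed cost the firm would lose by shutting down.

Produce at y = 9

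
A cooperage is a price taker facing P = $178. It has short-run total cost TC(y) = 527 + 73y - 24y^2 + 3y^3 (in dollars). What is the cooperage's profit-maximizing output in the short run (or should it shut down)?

Produce at y = 7

Strip out fixed cost: VC = 73y - 24y^2 + 3y^3. Then AVC = 73 - 24y + 3y^2 and MC = 73 - 48y + 9y^2.
AVC is minimized where dAVC/dy = -24 + 6y = 0, at y = 4; min AVC = 73 - 24·4 + 3·4^2 = $25.
Because $178 ≥ $25, revenue can cover variable cost; the firm operates.
Set P = MC: 178 = 73 - 48y + 9y^2 → -105 - 48y + 9y^2 = 0. The roots are y = -5/3 and y = 7; the profit-maximizing output is on the rising part of MC, so y* = 7.
Check: AVC at y = 7 is $52 ≤ P, so revenue covers variable cost.
Profit = P·y − TC = 178·7 − 891 = $355.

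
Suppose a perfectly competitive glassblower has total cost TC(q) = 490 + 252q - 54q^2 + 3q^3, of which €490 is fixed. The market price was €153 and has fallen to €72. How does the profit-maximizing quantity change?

MC = 252 - 108q + 9q^2; the shutdown threshold is min AVC = €9 (at q = 9).
With P = €153 above the shutdown price, P = MC gives q = 11.
At P = €72 ≥ min AVC, set P = MC: q = 10. The firm stays open but cuts output.

Output falls from 11 to 10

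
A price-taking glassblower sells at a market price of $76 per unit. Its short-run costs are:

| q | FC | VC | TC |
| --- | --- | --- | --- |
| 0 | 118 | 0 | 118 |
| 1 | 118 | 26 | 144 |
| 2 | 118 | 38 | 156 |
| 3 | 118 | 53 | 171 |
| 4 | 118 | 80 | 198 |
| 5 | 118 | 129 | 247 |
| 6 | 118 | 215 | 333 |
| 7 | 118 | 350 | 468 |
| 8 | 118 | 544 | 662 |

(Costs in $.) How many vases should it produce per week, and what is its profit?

q = 5; profit = $133

Profit at each row (π = 76q − TC): q=0: -118; q=1: -68; q=2: -4; q=3: 57; q=4: 106; q=5: 133; q=6: 123; q=7: 64; q=8: -54.
Profit is maximized at q = 5. AVC there is 129/5 = $25.80 ≤ P, so producing beats shutting down (which would give -$118).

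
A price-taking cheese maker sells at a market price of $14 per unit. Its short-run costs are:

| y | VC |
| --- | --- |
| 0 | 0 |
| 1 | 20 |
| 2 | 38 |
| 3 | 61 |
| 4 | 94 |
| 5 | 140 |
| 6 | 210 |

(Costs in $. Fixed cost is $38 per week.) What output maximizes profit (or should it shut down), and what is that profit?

y = 0 (shut down); profit = -$38

Tabulate TR − TC: y=0: -38; y=1: -44; y=2: -48; y=3: -57; y=4: -76; y=5: -108; y=6: -164.
Profit is highest at y = 0. Equivalently, the lowest AVC in the table is 38/2 ≈ $19 at y = 2, and P = $14 falls below it — price never covers variable cost, so the firm shuts down and loses only its fixed cost.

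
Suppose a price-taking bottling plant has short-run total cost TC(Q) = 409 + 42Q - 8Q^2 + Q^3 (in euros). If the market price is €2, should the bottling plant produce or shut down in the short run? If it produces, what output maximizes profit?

Strip out fixed cost: VC = 42Q - 8Q^2 + Q^3. Then AVC = 42 - 8Q + Q^2 and MC = 42 - 16Q + 3Q^2.
AVC is minimized where dAVC/dQ = -8 + 2Q = 0, at Q = 4; min AVC = 42 - 8·4 + 4^2 = €26.
Since P = €2 < min AVC = €26, price fails to cover variable cost at any output.
Best response: produce nothing and absorb the €409 fixed cost.

Shut down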